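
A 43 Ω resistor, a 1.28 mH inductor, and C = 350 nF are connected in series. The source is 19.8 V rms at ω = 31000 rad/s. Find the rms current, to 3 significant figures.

X_L = ωL = 39.7 Ω
X_C = 1/(ωC) = 92.2 Ω
Net reactance X = X_L − X_C = -52.5 Ω
Z = 43.0 − j52.5 Ω
|Z| = √(43.0² + 52.5²) = 67.9 Ω
I = V/|Z| = 19.8/67.9 = 292 mA

292 mA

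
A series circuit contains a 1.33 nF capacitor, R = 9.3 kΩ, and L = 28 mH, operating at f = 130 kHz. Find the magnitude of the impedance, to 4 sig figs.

ω = 2πf = 816800 rad/s
X_L = ωL = 22870 Ω
X_C = 1/(ωC) = 920.5 Ω
Net reactance X = X_L − X_C = 21950 Ω
Z = 9300 + j21950 Ω
|Z| = √(9300² + 21950²) = 23840 Ω

23840 Ω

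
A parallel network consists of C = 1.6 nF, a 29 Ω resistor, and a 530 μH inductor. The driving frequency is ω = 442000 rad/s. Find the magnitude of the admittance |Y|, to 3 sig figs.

34.7 mS

X_L = ωL = 234 Ω
X_C = 1/(ωC) = 1410 Ω
Parallel: admittances add. Y = 1/R + 1/(jωL) + jωC
Y = (0.0345 − j0.00356) S
|Y| = 0.0347 S → |Z| = 1/|Y| = 28.8 Ω, ∠Z = −∠Y = 5.90°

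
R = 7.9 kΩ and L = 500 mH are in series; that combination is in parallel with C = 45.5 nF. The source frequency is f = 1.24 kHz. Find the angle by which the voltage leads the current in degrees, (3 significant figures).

-71.5°

ω = 2πf = 7791 rad/s
X_L = ωL = 3900 Ω
X_C = 1/(ωC) = 2820 Ω
Branch 1 (R+jX_L): Z₁ = 7900 + j3900 Ω, |Z₁| = 8810 Ω
Branch 2 (−jX_C): Z₂ = −j2820 Ω
Parallel: Z = Z₁Z₂/(Z₁+Z₂), |Z| = 3120 Ω, ∠Z = -71.5°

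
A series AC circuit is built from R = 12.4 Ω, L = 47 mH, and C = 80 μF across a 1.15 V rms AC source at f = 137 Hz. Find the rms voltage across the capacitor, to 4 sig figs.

ω = 2πf = 860.8 rad/s
X_L = ωL = 40.46 Ω
X_C = 1/(ωC) = 14.52 Ω
Net reactance X = X_L − X_C = 25.94 Ω
Z = 12.40 + j25.94 Ω
|Z| = √(12.40² + 25.94²) = 28.75 Ω
I = V/|Z| = 40.00 mA
V_C = I·|Z_C| = 0.04000 × 14.52 = 0.5809 V

0.5809 V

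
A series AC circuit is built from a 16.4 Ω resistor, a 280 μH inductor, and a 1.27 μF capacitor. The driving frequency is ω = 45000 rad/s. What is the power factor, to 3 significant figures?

X_L = ωL = 12.6 Ω
X_C = 1/(ωC) = 17.5 Ω
Net reactance X = X_L − X_C = -4.90 Ω
Z = 16.4 − j4.90 Ω
|Z| = √(16.4² + 4.90²) = 17.1 Ω
∠Z = arctan(-4.90/16.4) = -16.6°
cos φ = cos(-16.6°) = 0.958

0.958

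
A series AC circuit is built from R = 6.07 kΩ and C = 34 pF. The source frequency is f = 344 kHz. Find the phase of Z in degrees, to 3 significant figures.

ω = 2πf = 2.161e+06 rad/s
X_C = 1/(ωC) = 13600 Ω
Z = 6070 − j13600 Ω
|Z| = √(6070² + 13600²) = 14900 Ω
∠Z = arctan(-13600/6070) = -66.0°

-66.0°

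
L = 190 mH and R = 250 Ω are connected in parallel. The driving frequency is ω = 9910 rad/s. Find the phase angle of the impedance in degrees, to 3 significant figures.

X_L = ωL = 1880 Ω
Parallel: admittances add. Y = 1/R + 1/(jωL)
Y = (0.00400 − j0.000531) S
|Y| = 0.00404 S → |Z| = 1/|Y| = 248 Ω, ∠Z = −∠Y = 7.56°

7.56°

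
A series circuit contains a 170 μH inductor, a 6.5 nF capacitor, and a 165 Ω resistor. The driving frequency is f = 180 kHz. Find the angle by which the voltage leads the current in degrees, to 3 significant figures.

18.8°

ω = 2πf = 1.131e+06 rad/s
X_L = ωL = 192 Ω
X_C = 1/(ωC) = 136 Ω
Net reactance X = X_L − X_C = 56.2 Ω
Z = 165 + j56.2 Ω
|Z| = √(165² + 56.2²) = 174 Ω
∠Z = arctan(56.2/165) = 18.8°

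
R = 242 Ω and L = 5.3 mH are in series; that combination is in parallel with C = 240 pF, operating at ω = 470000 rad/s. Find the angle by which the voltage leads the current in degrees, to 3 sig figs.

82.3°

X_L = ωL = 2490 Ω
X_C = 1/(ωC) = 8870 Ω
Branch 1 (R+jX_L): Z₁ = 242 + j2490 Ω, |Z₁| = 2500 Ω
Branch 2 (−jX_C): Z₂ = −j8870 Ω
Parallel: Z = Z₁Z₂/(Z₁+Z₂), |Z| = 3480 Ω, ∠Z = 82.3°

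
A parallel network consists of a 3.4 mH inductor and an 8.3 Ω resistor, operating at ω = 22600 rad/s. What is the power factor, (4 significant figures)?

X_L = ωL = 76.84 Ω
Parallel: admittances add. Y = 1/R + 1/(jωL)
Y = (0.1205 − j0.01301) S
|Y| = 0.1212 S → |Z| = 1/|Y| = 8.252 Ω, ∠Z = −∠Y = 6.165°
cos φ = cos(6.165°) = 0.9942

0.9942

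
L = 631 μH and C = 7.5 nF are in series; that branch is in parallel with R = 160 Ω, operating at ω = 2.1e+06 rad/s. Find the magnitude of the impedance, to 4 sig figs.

X_L = ωL = 1325 Ω
X_C = 1/(ωC) = 63.49 Ω
Branch 1: Z₁ = R = 160.0 Ω
Branch 2 (series LC): Z₂ = j(X_L − X_C) = j1262 Ω
Parallel: Z = Z₁Z₂/(Z₁+Z₂), |Z| = 158.7 Ω, ∠Z = 7.228°

158.7 Ω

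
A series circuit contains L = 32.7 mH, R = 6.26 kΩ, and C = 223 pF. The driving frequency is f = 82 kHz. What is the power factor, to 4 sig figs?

ω = 2πf = 515200 rad/s
X_L = ωL = 16850 Ω
X_C = 1/(ωC) = 8704 Ω
Net reactance X = X_L − X_C = 8144 Ω
Z = 6260 + j8144 Ω
|Z| = √(6260² + 8144²) = 10270 Ω
∠Z = arctan(8144/6260) = 52.45°
cos φ = cos(52.45°) = 0.6094

0.6094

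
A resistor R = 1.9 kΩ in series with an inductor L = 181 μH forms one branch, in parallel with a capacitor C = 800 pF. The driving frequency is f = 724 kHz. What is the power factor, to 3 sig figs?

ω = 2πf = 4.549e+06 rad/s
X_L = ωL = 823 Ω
X_C = 1/(ωC) = 275 Ω
Branch 1 (R+jX_L): Z₁ = 1900 + j823 Ω, |Z₁| = 2070 Ω
Branch 2 (−jX_C): Z₂ = −j275 Ω
Parallel: Z = Z₁Z₂/(Z₁+Z₂), |Z| = 288 Ω, ∠Z = -82.7°
cos φ = cos(-82.7°) = 0.127

0.127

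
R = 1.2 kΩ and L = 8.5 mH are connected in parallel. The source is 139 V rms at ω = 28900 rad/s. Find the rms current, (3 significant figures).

X_L = ωL = 246 Ω
Parallel: admittances add. Y = 1/R + 1/(jωL)
Y = (0.000833 − j0.00407) S
|Y| = 0.00416 S → |Z| = 1/|Y| = 241 Ω, ∠Z = −∠Y = 78.4°
I = V/|Z| = 139/241 = 578 mA

578 mA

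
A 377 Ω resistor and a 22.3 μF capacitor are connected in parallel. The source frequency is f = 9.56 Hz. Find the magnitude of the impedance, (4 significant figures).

ω = 2πf = 60.07 rad/s
X_C = 1/(ωC) = 746.5 Ω
Parallel: admittances add. Y = 1/R + jωC
Y = (0.002653 + j0.001339) S
|Y| = 0.002972 S → |Z| = 1/|Y| = 336.5 Ω, ∠Z = −∠Y = -26.79°

336.5 Ω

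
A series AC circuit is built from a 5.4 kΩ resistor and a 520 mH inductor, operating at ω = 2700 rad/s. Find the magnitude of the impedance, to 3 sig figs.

5580 Ω

X_L = ωL = 1400 Ω
Z = 5400 + j1400 Ω
|Z| = √(5400² + 1400²) = 5580 Ω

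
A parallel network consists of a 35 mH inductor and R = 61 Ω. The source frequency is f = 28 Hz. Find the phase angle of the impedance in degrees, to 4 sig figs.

84.24°

ω = 2πf = 175.9 rad/s
X_L = ωL = 6.158 Ω
Parallel: admittances add. Y = 1/R + 1/(jωL)
Y = (0.01639 − j0.1624) S
|Y| = 0.1632 S → |Z| = 1/|Y| = 6.126 Ω, ∠Z = −∠Y = 84.24°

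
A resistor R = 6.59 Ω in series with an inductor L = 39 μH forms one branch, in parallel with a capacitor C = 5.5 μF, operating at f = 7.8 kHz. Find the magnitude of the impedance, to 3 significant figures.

3.73 Ω

ω = 2πf = 49010 rad/s
X_L = ωL = 1.91 Ω
X_C = 1/(ωC) = 3.71 Ω
Branch 1 (R+jX_L): Z₁ = 6.59 + j1.91 Ω, |Z₁| = 6.86 Ω
Branch 2 (−jX_C): Z₂ = −j3.71 Ω
Parallel: Z = Z₁Z₂/(Z₁+Z₂), |Z| = 3.73 Ω, ∠Z = -58.6°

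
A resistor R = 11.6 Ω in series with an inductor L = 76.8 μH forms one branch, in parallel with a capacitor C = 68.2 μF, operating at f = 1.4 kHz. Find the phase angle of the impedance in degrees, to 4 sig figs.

-81.78°

ω = 2πf = 8796 rad/s
X_L = ωL = 0.6756 Ω
X_C = 1/(ωC) = 1.667 Ω
Branch 1 (R+jX_L): Z₁ = 11.60 + j0.6756 Ω, |Z₁| = 11.62 Ω
Branch 2 (−jX_C): Z₂ = −j1.667 Ω
Parallel: Z = Z₁Z₂/(Z₁+Z₂), |Z| = 1.664 Ω, ∠Z = -81.78°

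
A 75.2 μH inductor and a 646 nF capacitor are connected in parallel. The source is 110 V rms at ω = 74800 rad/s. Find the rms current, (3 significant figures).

X_L = ωL = 5.62 Ω
X_C = 1/(ωC) = 20.7 Ω
Parallel: admittances add. Y = 1/(jωL) + jωC
Y = (0 − j0.129) S
|Y| = 0.129 S → |Z| = 1/|Y| = 7.72 Ω, ∠Z = −∠Y = 90.0°
I = V/|Z| = 110/7.72 = 14.2 A

14.2 A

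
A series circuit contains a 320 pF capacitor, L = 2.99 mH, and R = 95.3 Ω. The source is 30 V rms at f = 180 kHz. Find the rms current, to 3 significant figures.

47.9 mA

ω = 2πf = 1.131e+06 rad/s
X_L = ωL = 3380 Ω
X_C = 1/(ωC) = 2760 Ω
Net reactance X = X_L − X_C = 619 Ω
Z = 95.3 + j619 Ω
|Z| = √(95.3² + 619²) = 626 Ω
I = V/|Z| = 30/626 = 47.9 mA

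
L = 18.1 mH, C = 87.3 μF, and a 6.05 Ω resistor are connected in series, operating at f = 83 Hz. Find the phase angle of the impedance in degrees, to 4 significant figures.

ω = 2πf = 521.5 rad/s
X_L = ωL = 9.439 Ω
X_C = 1/(ωC) = 21.96 Ω
Net reactance X = X_L − X_C = -12.53 Ω
Z = 6.050 − j12.53 Ω
|Z| = √(6.050² + 12.53²) = 13.91 Ω
∠Z = arctan(-12.53/6.050) = -64.22°

-64.22°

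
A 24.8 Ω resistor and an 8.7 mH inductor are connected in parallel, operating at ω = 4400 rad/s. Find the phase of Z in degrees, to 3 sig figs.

32.9°

X_L = ωL = 38.3 Ω
Parallel: admittances add. Y = 1/R + 1/(jωL)
Y = (0.0403 − j0.0261) S
|Y| = 0.0480 S → |Z| = 1/|Y| = 20.8 Ω, ∠Z = −∠Y = 32.9°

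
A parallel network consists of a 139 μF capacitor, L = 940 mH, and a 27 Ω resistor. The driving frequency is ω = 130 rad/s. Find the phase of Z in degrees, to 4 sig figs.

X_L = ωL = 122.2 Ω
X_C = 1/(ωC) = 55.34 Ω
Parallel: admittances add. Y = 1/R + 1/(jωL) + jωC
Y = (0.03704 + j0.009887) S
|Y| = 0.03833 S → |Z| = 1/|Y| = 26.09 Ω, ∠Z = −∠Y = -14.95°

-14.95°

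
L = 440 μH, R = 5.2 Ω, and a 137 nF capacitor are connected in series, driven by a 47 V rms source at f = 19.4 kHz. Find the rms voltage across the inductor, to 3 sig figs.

310 V

ω = 2πf = 121900 rad/s
X_L = ωL = 53.6 Ω
X_C = 1/(ωC) = 59.9 Ω
Net reactance X = X_L − X_C = -6.25 Ω
Z = 5.20 − j6.25 Ω
|Z| = √(5.20² + 6.25²) = 8.13 Ω
I = V/|Z| = 5.78 A
V_L = I·|Z_L| = 5.78 × 53.6 = 310 V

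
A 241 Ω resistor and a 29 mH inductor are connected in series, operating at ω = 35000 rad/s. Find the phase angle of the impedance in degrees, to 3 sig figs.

X_L = ωL = 1020 Ω
Z = 241 + j1020 Ω
|Z| = √(241² + 1020²) = 1040 Ω
∠Z = arctan(1020/241) = 76.6°

76.6°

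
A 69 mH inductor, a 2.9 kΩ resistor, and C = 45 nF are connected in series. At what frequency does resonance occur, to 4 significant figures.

2.856 kHz

ω₀ = 1/√(LC) = 1/√(0.069 × 4.5e-08) = 17950 rad/s
f₀ = ω₀/(2π) = 2.856 kHz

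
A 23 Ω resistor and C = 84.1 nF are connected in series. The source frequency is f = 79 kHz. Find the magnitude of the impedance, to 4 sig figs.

ω = 2πf = 496400 rad/s
X_C = 1/(ωC) = 23.96 Ω
Z = 23.00 − j23.96 Ω
|Z| = √(23.00² + 23.96²) = 33.21 Ω

33.21 Ω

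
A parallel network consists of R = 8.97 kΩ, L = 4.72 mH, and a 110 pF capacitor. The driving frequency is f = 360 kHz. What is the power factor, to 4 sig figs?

ω = 2πf = 2.262e+06 rad/s
X_L = ωL = 10680 Ω
X_C = 1/(ωC) = 4019 Ω
Parallel: admittances add. Y = 1/R + 1/(jωL) + jωC
Y = (0.0001115 + j0.0001551) S
|Y| = 0.0001910 S → |Z| = 1/|Y| = 5234 Ω, ∠Z = −∠Y = -54.30°
cos φ = cos(-54.30°) = 0.5835

0.5835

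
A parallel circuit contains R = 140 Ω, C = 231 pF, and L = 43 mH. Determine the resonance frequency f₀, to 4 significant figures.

ω₀ = 1/√(LC) = 1/√(0.043 × 2.31e-10) = 317300 rad/s
f₀ = ω₀/(2π) = 50.50 kHz

50.50 kHz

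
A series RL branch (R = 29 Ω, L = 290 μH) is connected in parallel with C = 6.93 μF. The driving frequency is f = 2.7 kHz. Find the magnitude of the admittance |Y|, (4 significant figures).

ω = 2πf = 16960 rad/s
X_L = ωL = 4.920 Ω
X_C = 1/(ωC) = 8.506 Ω
Branch 1 (R+jX_L): Z₁ = 29.00 + j4.920 Ω, |Z₁| = 29.41 Ω
Branch 2 (−jX_C): Z₂ = −j8.506 Ω
Parallel: Z = Z₁Z₂/(Z₁+Z₂), |Z| = 8.562 Ω, ∠Z = -73.32°
|Y| = 1/|Z| = 116.8 mS

116.8 mS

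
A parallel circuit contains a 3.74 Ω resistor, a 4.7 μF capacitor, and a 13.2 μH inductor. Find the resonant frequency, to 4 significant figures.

ω₀ = 1/√(LC) = 1/√(1.32e-05 × 4.7e-06) = 127000 rad/s
f₀ = ω₀/(2π) = 20.21 kHz

20.21 kHz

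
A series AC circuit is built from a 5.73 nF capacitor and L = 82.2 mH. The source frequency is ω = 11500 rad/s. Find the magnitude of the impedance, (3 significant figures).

14200 Ω

X_L = ωL = 945 Ω
X_C = 1/(ωC) = 15200 Ω
Net reactance X = X_L − X_C = -14200 Ω
Z = − j14200 Ω
|Z| = √(0² + 14200²) = 14200 Ω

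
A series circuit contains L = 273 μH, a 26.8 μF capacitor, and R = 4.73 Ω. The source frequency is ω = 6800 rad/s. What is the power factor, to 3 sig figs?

X_L = ωL = 1.86 Ω
X_C = 1/(ωC) = 5.49 Ω
Net reactance X = X_L − X_C = -3.63 Ω
Z = 4.73 − j3.63 Ω
|Z| = √(4.73² + 3.63²) = 5.96 Ω
∠Z = arctan(-3.63/4.73) = -37.5°
cos φ = cos(-37.5°) = 0.793

0.793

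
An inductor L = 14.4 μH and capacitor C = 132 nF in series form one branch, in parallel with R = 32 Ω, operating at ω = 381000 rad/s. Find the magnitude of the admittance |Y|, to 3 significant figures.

X_L = ωL = 5.49 Ω
X_C = 1/(ωC) = 19.9 Ω
Branch 1: Z₁ = R = 32.0 Ω
Branch 2 (series LC): Z₂ = j(X_L − X_C) = −j14.4 Ω
Parallel: Z = Z₁Z₂/(Z₁+Z₂), |Z| = 13.1 Ω, ∠Z = -65.8°
|Y| = 1/|Z| = 76.2 mS

76.2 mS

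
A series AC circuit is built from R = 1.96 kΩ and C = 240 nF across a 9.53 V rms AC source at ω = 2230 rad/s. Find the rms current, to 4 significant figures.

3.519 mA

X_C = 1/(ωC) = 1868 Ω
Z = 1960 − j1868 Ω
|Z| = √(1960² + 1868²) = 2708 Ω
I = V/|Z| = 9.53/2708 = 3.519 mA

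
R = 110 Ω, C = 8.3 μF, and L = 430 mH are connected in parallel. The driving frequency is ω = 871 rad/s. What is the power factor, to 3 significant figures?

0.894

X_L = ωL = 375 Ω
X_C = 1/(ωC) = 138 Ω
Parallel: admittances add. Y = 1/R + 1/(jωL) + jωC
Y = (0.00909 + j0.00456) S
|Y| = 0.0102 S → |Z| = 1/|Y| = 98.3 Ω, ∠Z = −∠Y = -26.6°
cos φ = cos(-26.6°) = 0.894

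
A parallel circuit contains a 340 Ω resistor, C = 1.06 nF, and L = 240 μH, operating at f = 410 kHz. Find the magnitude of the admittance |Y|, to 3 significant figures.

ω = 2πf = 2.576e+06 rad/s
X_L = ωL = 618 Ω
X_C = 1/(ωC) = 366 Ω
Parallel: admittances add. Y = 1/R + 1/(jωL) + jωC
Y = (0.00294 + j0.00111) S
|Y| = 0.00314 S → |Z| = 1/|Y| = 318 Ω, ∠Z = −∠Y = -20.7°

3.14 mS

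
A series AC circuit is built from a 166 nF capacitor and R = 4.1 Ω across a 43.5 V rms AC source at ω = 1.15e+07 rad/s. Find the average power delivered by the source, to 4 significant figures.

454.1 W

X_C = 1/(ωC) = 0.5238 Ω
Z = 4.100 − j0.5238 Ω
|Z| = √(4.100² + 0.5238²) = 4.133 Ω
∠Z = arctan(-0.5238/4.100) = -7.281°
I = V/|Z| = 10.52 A
P = VI cos φ = 43.5 × 10.52 × cos(-7.281°) = 454.1 W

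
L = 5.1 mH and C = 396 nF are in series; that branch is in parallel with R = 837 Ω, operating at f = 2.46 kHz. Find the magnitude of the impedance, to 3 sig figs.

ω = 2πf = 15460 rad/s
X_L = ωL = 78.8 Ω
X_C = 1/(ωC) = 163 Ω
Branch 1: Z₁ = R = 837 Ω
Branch 2 (series LC): Z₂ = j(X_L − X_C) = −j84.5 Ω
Parallel: Z = Z₁Z₂/(Z₁+Z₂), |Z| = 84.1 Ω, ∠Z = -84.2°

84.1 Ω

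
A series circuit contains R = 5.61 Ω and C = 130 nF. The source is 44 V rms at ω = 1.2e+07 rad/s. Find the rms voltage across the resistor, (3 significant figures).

X_C = 1/(ωC) = 0.641 Ω
Z = 5.61 − j0.641 Ω
|Z| = √(5.61² + 0.641²) = 5.65 Ω
I = V/|Z| = 7.79 A
V_R = I·|Z_R| = 7.79 × 5.61 = 43.7 V

43.7 V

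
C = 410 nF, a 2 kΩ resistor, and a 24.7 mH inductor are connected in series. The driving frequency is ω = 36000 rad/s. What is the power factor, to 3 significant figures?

X_L = ωL = 889 Ω
X_C = 1/(ωC) = 67.8 Ω
Net reactance X = X_L − X_C = 821 Ω
Z = 2000 + j821 Ω
|Z| = √(2000² + 821²) = 2160 Ω
∠Z = arctan(821/2000) = 22.3°
cos φ = cos(22.3°) = 0.925

0.925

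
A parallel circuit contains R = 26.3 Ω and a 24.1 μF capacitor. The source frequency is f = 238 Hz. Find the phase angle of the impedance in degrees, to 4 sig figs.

ω = 2πf = 1495 rad/s
X_C = 1/(ωC) = 27.75 Ω
Parallel: admittances add. Y = 1/R + jωC
Y = (0.03802 + j0.03604) S
|Y| = 0.05239 S → |Z| = 1/|Y| = 19.09 Ω, ∠Z = −∠Y = -43.47°

-43.47°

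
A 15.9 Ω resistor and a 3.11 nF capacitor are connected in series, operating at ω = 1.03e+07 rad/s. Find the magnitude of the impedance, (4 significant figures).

35.03 Ω

X_C = 1/(ωC) = 31.22 Ω
Z = 15.90 − j31.22 Ω
|Z| = √(15.90² + 31.22²) = 35.03 Ω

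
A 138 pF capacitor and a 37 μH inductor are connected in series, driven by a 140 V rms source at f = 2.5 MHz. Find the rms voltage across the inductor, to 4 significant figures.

678.8 V

ω = 2πf = 1.571e+07 rad/s
X_L = ωL = 581.2 Ω
X_C = 1/(ωC) = 461.3 Ω
Net reactance X = X_L − X_C = 119.9 Ω
Z = j119.9 Ω
|Z| = √(0² + 119.9²) = 119.9 Ω
I = V/|Z| = 1.168 A
V_L = I·|Z_L| = 1.168 × 581.2 = 678.8 V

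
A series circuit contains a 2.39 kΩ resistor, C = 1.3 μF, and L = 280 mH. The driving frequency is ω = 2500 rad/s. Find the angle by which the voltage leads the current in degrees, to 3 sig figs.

X_L = ωL = 700 Ω
X_C = 1/(ωC) = 308 Ω
Net reactance X = X_L − X_C = 392 Ω
Z = 2390 + j392 Ω
|Z| = √(2390² + 392²) = 2420 Ω
∠Z = arctan(392/2390) = 9.32°

9.32°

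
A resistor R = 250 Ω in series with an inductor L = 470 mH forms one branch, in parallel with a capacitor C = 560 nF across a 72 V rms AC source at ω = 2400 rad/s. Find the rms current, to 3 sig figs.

X_L = ωL = 1130 Ω
X_C = 1/(ωC) = 744 Ω
Branch 1 (R+jX_L): Z₁ = 250 + j1130 Ω, |Z₁| = 1160 Ω
Branch 2 (−jX_C): Z₂ = −j744 Ω
Parallel: Z = Z₁Z₂/(Z₁+Z₂), |Z| = 1880 Ω, ∠Z = -69.4°
I = V/|Z| = 72/1880 = 38.4 mA

38.4 mA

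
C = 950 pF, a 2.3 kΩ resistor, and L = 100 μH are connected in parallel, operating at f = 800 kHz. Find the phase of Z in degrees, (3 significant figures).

ω = 2πf = 5.027e+06 rad/s
X_L = ωL = 503 Ω
X_C = 1/(ωC) = 209 Ω
Parallel: admittances add. Y = 1/R + 1/(jωL) + jωC
Y = (0.000435 + j0.00279) S
|Y| = 0.00282 S → |Z| = 1/|Y| = 355 Ω, ∠Z = −∠Y = -81.1°

-81.1°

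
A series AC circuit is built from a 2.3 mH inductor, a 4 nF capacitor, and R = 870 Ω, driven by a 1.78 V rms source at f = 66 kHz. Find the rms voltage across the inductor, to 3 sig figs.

1.81 V

ω = 2πf = 414700 rad/s
X_L = ωL = 954 Ω
X_C = 1/(ωC) = 603 Ω
Net reactance X = X_L − X_C = 351 Ω
Z = 870 + j351 Ω
|Z| = √(870² + 351²) = 938 Ω
I = V/|Z| = 1.90 mA
V_L = I·|Z_L| = 0.00190 × 954 = 1.81 V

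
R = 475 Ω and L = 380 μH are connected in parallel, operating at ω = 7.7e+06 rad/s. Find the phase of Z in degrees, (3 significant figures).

X_L = ωL = 2930 Ω
Parallel: admittances add. Y = 1/R + 1/(jωL)
Y = (0.00211 − j0.000342) S
|Y| = 0.00213 S → |Z| = 1/|Y| = 469 Ω, ∠Z = −∠Y = 9.22°

9.22°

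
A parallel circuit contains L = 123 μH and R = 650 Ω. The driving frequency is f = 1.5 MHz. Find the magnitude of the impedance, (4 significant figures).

567.0 Ω

ω = 2πf = 9.425e+06 rad/s
X_L = ωL = 1159 Ω
Parallel: admittances add. Y = 1/R + 1/(jωL)
Y = (0.001538 − j0.0008626) S
|Y| = 0.001764 S → |Z| = 1/|Y| = 567.0 Ω, ∠Z = −∠Y = 29.28°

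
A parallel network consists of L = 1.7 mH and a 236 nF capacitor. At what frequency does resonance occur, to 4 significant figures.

7.946 kHz

ω₀ = 1/√(LC) = 1/√(0.0017 × 2.36e-07) = 49930 rad/s
f₀ = ω₀/(2π) = 7.946 kHz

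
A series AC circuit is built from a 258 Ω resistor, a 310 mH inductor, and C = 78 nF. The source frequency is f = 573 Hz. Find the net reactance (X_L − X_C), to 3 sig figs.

-2440 Ω

ω = 2πf = 3600 rad/s
X_L = ωL = 1120 Ω
X_C = 1/(ωC) = 3560 Ω
X = 1120 − 3560 = -2440 Ω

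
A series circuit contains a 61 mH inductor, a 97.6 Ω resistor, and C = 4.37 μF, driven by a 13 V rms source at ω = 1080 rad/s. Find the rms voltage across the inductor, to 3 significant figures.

4.88 V

X_L = ωL = 65.9 Ω
X_C = 1/(ωC) = 212 Ω
Net reactance X = X_L − X_C = -146 Ω
Z = 97.6 − j146 Ω
|Z| = √(97.6² + 146²) = 176 Ω
I = V/|Z| = 74.0 mA
V_L = I·|Z_L| = 0.0740 × 65.9 = 4.88 V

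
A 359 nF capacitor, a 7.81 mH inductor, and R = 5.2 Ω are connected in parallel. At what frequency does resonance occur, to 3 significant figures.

3.01 kHz

ω₀ = 1/√(LC) = 1/√(0.00781 × 3.59e-07) = 18890 rad/s
f₀ = ω₀/(2π) = 3.01 kHz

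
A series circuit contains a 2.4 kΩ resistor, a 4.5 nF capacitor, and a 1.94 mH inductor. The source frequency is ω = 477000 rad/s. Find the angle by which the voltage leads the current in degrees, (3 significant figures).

X_L = ωL = 925 Ω
X_C = 1/(ωC) = 466 Ω
Net reactance X = X_L − X_C = 460 Ω
Z = 2400 + j460 Ω
|Z| = √(2400² + 460²) = 2440 Ω
∠Z = arctan(460/2400) = 10.8°

10.8°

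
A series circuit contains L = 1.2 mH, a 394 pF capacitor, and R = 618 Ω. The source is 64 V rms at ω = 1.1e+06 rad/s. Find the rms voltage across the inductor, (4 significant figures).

72.53 V

X_L = ωL = 1320 Ω
X_C = 1/(ωC) = 2307 Ω
Net reactance X = X_L − X_C = -987.3 Ω
Z = 618.0 − j987.3 Ω
|Z| = √(618.0² + 987.3²) = 1165 Ω
I = V/|Z| = 54.95 mA
V_L = I·|Z_L| = 0.05495 × 1320 = 72.53 V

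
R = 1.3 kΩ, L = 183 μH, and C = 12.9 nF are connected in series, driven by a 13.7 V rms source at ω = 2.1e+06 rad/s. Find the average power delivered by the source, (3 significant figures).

135 mW

X_L = ωL = 384 Ω
X_C = 1/(ωC) = 36.9 Ω
Net reactance X = X_L − X_C = 347 Ω
Z = 1300 + j347 Ω
|Z| = √(1300² + 347²) = 1350 Ω
∠Z = arctan(347/1300) = 15.0°
I = V/|Z| = 10.2 mA
P = VI cos φ = 13.7 × 0.0102 × cos(15.0°) = 135 mW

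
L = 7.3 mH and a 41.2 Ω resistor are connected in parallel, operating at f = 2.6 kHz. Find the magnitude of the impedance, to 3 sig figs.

ω = 2πf = 16340 rad/s
X_L = ωL = 119 Ω
Parallel: admittances add. Y = 1/R + 1/(jωL)
Y = (0.0243 − j0.00839) S
|Y| = 0.0257 S → |Z| = 1/|Y| = 38.9 Ω, ∠Z = −∠Y = 19.1°

38.9 Ω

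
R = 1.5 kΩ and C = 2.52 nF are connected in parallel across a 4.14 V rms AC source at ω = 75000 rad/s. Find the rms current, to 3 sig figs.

X_C = 1/(ωC) = 5290 Ω
Parallel: admittances add. Y = 1/R + jωC
Y = (0.000667 + j0.000189) S
|Y| = 0.000693 S → |Z| = 1/|Y| = 1440 Ω, ∠Z = −∠Y = -15.8°
I = V/|Z| = 4.14/1440 = 2.87 mA

2.87 mA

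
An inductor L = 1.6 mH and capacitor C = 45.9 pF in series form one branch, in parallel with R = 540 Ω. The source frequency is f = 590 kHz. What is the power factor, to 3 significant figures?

0.100

ω = 2πf = 3.707e+06 rad/s
X_L = ωL = 5930 Ω
X_C = 1/(ωC) = 5880 Ω
Branch 1: Z₁ = R = 540 Ω
Branch 2 (series LC): Z₂ = j(X_L − X_C) = j54.3 Ω
Parallel: Z = Z₁Z₂/(Z₁+Z₂), |Z| = 54.1 Ω, ∠Z = 84.3°
cos φ = cos(84.3°) = 0.100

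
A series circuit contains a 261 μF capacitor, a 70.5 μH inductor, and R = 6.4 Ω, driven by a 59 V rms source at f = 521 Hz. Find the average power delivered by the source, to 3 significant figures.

532 W

ω = 2πf = 3274 rad/s
X_L = ωL = 0.231 Ω
X_C = 1/(ωC) = 1.17 Ω
Net reactance X = X_L − X_C = -0.940 Ω
Z = 6.40 − j0.940 Ω
|Z| = √(6.40² + 0.940²) = 6.47 Ω
∠Z = arctan(-0.940/6.40) = -8.35°
I = V/|Z| = 9.12 A
P = VI cos φ = 59 × 9.12 × cos(-8.35°) = 532 W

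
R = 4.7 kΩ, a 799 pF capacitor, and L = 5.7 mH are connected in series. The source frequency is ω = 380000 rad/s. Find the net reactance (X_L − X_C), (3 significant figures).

X_L = ωL = 2170 Ω
X_C = 1/(ωC) = 3290 Ω
X = 2170 − 3290 = -1130 Ω

-1130 Ω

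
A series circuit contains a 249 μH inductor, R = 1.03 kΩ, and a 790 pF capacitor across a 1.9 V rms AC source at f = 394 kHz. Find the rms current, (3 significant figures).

ω = 2πf = 2.476e+06 rad/s
X_L = ωL = 616 Ω
X_C = 1/(ωC) = 511 Ω
Net reactance X = X_L − X_C = 105 Ω
Z = 1030 + j105 Ω
|Z| = √(1030² + 105²) = 1040 Ω
I = V/|Z| = 1.9/1040 = 1.84 mA

1.84 mA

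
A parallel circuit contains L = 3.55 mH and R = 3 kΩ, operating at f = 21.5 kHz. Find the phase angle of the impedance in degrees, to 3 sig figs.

80.9°

ω = 2πf = 135100 rad/s
X_L = ωL = 480 Ω
Parallel: admittances add. Y = 1/R + 1/(jωL)
Y = (0.000333 − j0.00209) S
|Y| = 0.00211 S → |Z| = 1/|Y| = 474 Ω, ∠Z = −∠Y = 80.9°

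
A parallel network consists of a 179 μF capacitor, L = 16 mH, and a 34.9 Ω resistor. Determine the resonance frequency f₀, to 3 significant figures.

94.0 Hz

ω₀ = 1/√(LC) = 1/√(0.016 × 0.000179) = 590.9 rad/s
f₀ = ω₀/(2π) = 94.0 Hz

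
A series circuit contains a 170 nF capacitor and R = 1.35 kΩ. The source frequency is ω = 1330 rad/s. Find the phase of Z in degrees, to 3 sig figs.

-73.0°

X_C = 1/(ωC) = 4420 Ω
Z = 1350 − j4420 Ω
|Z| = √(1350² + 4420²) = 4620 Ω
∠Z = arctan(-4420/1350) = -73.0°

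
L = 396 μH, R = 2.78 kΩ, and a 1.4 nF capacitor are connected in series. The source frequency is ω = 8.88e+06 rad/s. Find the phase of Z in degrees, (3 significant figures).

X_L = ωL = 3520 Ω
X_C = 1/(ωC) = 80.4 Ω
Net reactance X = X_L − X_C = 3440 Ω
Z = 2780 + j3440 Ω
|Z| = √(2780² + 3440²) = 4420 Ω
∠Z = arctan(3440/2780) = 51.0°

51.0°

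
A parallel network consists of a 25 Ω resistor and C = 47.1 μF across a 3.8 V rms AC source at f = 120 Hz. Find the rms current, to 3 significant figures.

203 mA

ω = 2πf = 754.0 rad/s
X_C = 1/(ωC) = 28.2 Ω
Parallel: admittances add. Y = 1/R + jωC
Y = (0.0400 + j0.0355) S
|Y| = 0.0535 S → |Z| = 1/|Y| = 18.7 Ω, ∠Z = −∠Y = -41.6°
I = V/|Z| = 3.8/18.7 = 203 mA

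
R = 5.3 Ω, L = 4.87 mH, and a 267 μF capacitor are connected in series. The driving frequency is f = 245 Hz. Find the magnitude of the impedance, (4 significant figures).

ω = 2πf = 1539 rad/s
X_L = ωL = 7.497 Ω
X_C = 1/(ωC) = 2.433 Ω
Net reactance X = X_L − X_C = 5.064 Ω
Z = 5.300 + j5.064 Ω
|Z| = √(5.300² + 5.064²) = 7.330 Ω

7.330 Ω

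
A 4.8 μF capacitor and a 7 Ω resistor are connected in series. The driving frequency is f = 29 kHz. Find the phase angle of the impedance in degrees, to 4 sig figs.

-9.277°

ω = 2πf = 182200 rad/s
X_C = 1/(ωC) = 1.143 Ω
Z = 7.000 − j1.143 Ω
|Z| = √(7.000² + 1.143²) = 7.093 Ω
∠Z = arctan(-1.143/7.000) = -9.277°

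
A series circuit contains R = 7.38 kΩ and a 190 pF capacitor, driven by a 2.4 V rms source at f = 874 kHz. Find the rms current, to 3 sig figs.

322 μA

ω = 2πf = 5.492e+06 rad/s
X_C = 1/(ωC) = 958 Ω
Z = 7380 − j958 Ω
|Z| = √(7380² + 958²) = 7440 Ω
I = V/|Z| = 2.4/7440 = 322 μA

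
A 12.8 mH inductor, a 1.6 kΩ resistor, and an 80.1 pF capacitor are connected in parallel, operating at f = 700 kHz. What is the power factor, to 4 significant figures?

0.8816

ω = 2πf = 4.398e+06 rad/s
X_L = ωL = 56300 Ω
X_C = 1/(ωC) = 2839 Ω
Parallel: admittances add. Y = 1/R + 1/(jωL) + jωC
Y = (0.0006250 + j0.0003345) S
|Y| = 0.0007089 S → |Z| = 1/|Y| = 1411 Ω, ∠Z = −∠Y = -28.16°
cos φ = cos(-28.16°) = 0.8816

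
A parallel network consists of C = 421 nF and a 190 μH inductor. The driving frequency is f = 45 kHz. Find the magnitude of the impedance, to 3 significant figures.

ω = 2πf = 282700 rad/s
X_L = ωL = 53.7 Ω
X_C = 1/(ωC) = 8.40 Ω
Parallel: admittances add. Y = 1/(jωL) + jωC
Y = (0 + j0.100) S
|Y| = 0.100 S → |Z| = 1/|Y| = 9.96 Ω, ∠Z = −∠Y = -90.0°

9.96 Ω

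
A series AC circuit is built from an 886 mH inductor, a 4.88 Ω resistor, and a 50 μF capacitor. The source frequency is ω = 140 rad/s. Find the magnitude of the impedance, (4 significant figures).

19.44 Ω

X_L = ωL = 124.0 Ω
X_C = 1/(ωC) = 142.9 Ω
Net reactance X = X_L − X_C = -18.82 Ω
Z = 4.880 − j18.82 Ω
|Z| = √(4.880² + 18.82²) = 19.44 Ω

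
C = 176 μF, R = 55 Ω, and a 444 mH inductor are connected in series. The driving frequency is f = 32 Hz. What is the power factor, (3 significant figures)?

0.670

ω = 2πf = 201.1 rad/s
X_L = ωL = 89.3 Ω
X_C = 1/(ωC) = 28.3 Ω
Net reactance X = X_L − X_C = 61.0 Ω
Z = 55.0 + j61.0 Ω
|Z| = √(55.0² + 61.0²) = 82.1 Ω
∠Z = arctan(61.0/55.0) = 48.0°
cos φ = cos(48.0°) = 0.670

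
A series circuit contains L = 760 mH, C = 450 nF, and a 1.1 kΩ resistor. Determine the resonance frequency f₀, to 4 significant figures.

ω₀ = 1/√(LC) = 1/√(0.76 × 4.5e-07) = 1710 rad/s
f₀ = ω₀/(2π) = 272.1 Hz

272.1 Hz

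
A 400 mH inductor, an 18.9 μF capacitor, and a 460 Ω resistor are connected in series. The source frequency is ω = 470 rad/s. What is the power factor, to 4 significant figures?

0.9868

X_L = ωL = 188.0 Ω
X_C = 1/(ωC) = 112.6 Ω
Net reactance X = X_L − X_C = 75.43 Ω
Z = 460.0 + j75.43 Ω
|Z| = √(460.0² + 75.43²) = 466.1 Ω
∠Z = arctan(75.43/460.0) = 9.312°
cos φ = cos(9.312°) = 0.9868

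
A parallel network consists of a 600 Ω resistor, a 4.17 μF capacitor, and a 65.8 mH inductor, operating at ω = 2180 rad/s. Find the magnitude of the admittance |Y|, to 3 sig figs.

2.70 mS

X_L = ωL = 143 Ω
X_C = 1/(ωC) = 110 Ω
Parallel: admittances add. Y = 1/R + 1/(jωL) + jωC
Y = (0.00167 + j0.00212) S
|Y| = 0.00270 S → |Z| = 1/|Y| = 371 Ω, ∠Z = −∠Y = -51.8°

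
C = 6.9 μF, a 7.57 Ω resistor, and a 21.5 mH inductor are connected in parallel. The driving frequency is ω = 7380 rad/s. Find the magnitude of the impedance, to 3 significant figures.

7.17 Ω

X_L = ωL = 159 Ω
X_C = 1/(ωC) = 19.6 Ω
Parallel: admittances add. Y = 1/R + 1/(jωL) + jωC
Y = (0.132 + j0.0446) S
|Y| = 0.139 S → |Z| = 1/|Y| = 7.17 Ω, ∠Z = −∠Y = -18.7°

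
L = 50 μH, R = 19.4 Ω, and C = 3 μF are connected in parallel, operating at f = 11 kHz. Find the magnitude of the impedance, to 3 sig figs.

10.3 Ω

ω = 2πf = 69120 rad/s
X_L = ωL = 3.46 Ω
X_C = 1/(ωC) = 4.82 Ω
Parallel: admittances add. Y = 1/R + 1/(jωL) + jωC
Y = (0.0515 − j0.0820) S
|Y| = 0.0969 S → |Z| = 1/|Y| = 10.3 Ω, ∠Z = −∠Y = 57.9°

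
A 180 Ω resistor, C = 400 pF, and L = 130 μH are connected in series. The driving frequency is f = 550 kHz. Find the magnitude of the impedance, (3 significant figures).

328 Ω

ω = 2πf = 3.456e+06 rad/s
X_L = ωL = 449 Ω
X_C = 1/(ωC) = 723 Ω
Net reactance X = X_L − X_C = -274 Ω
Z = 180 − j274 Ω
|Z| = √(180² + 274²) = 328 Ω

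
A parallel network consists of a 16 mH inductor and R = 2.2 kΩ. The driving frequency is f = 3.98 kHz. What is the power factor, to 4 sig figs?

0.1789

ω = 2πf = 25010 rad/s
X_L = ωL = 400.1 Ω
Parallel: admittances add. Y = 1/R + 1/(jωL)
Y = (0.0004545 − j0.002499) S
|Y| = 0.002540 S → |Z| = 1/|Y| = 393.7 Ω, ∠Z = −∠Y = 79.69°
cos φ = cos(79.69°) = 0.1789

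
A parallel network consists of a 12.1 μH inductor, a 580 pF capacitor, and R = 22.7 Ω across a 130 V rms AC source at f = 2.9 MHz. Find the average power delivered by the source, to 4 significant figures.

ω = 2πf = 1.822e+07 rad/s
X_L = ωL = 220.5 Ω
X_C = 1/(ωC) = 94.62 Ω
Parallel: admittances add. Y = 1/R + 1/(jωL) + jωC
Y = (0.04405 + j0.006033) S
|Y| = 0.04446 S → |Z| = 1/|Y| = 22.49 Ω, ∠Z = −∠Y = -7.798°
I = V/|Z| = 5.780 A
P = VI cos φ = 130 × 5.780 × cos(-7.798°) = 744.5 W

744.5 W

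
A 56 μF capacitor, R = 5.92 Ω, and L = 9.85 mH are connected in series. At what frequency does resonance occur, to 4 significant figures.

ω₀ = 1/√(LC) = 1/√(0.00985 × 5.6e-05) = 1346 rad/s
f₀ = ω₀/(2π) = 214.3 Hz

214.3 Hz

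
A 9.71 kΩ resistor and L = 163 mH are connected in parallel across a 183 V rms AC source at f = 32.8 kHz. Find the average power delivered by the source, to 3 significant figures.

ω = 2πf = 206100 rad/s
X_L = ωL = 33600 Ω
Parallel: admittances add. Y = 1/R + 1/(jωL)
Y = (0.000103 − j2.98e-05) S
|Y| = 0.000107 S → |Z| = 1/|Y| = 9330 Ω, ∠Z = −∠Y = 16.1°
I = V/|Z| = 19.6 mA
P = VI cos φ = 183 × 0.0196 × cos(16.1°) = 3.45 W

3.45 W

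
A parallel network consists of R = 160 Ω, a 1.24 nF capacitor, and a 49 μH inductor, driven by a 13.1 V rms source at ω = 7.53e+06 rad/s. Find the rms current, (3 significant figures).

X_L = ωL = 369 Ω
X_C = 1/(ωC) = 107 Ω
Parallel: admittances add. Y = 1/R + 1/(jωL) + jωC
Y = (0.00625 + j0.00663) S
|Y| = 0.00911 S → |Z| = 1/|Y| = 110 Ω, ∠Z = −∠Y = -46.7°
I = V/|Z| = 13.1/110 = 119 mA

119 mA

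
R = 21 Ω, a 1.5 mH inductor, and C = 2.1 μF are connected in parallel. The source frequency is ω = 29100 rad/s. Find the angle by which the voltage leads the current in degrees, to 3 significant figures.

-38.7°

X_L = ωL = 43.6 Ω
X_C = 1/(ωC) = 16.4 Ω
Parallel: admittances add. Y = 1/R + 1/(jωL) + jωC
Y = (0.0476 + j0.0382) S
|Y| = 0.0610 S → |Z| = 1/|Y| = 16.4 Ω, ∠Z = −∠Y = -38.7°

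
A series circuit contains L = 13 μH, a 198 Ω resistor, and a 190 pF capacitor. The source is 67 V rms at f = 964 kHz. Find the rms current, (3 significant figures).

82.2 mA

ω = 2πf = 6.057e+06 rad/s
X_L = ωL = 78.7 Ω
X_C = 1/(ωC) = 869 Ω
Net reactance X = X_L − X_C = -790 Ω
Z = 198 − j790 Ω
|Z| = √(198² + 790²) = 815 Ω
I = V/|Z| = 67/815 = 82.2 mA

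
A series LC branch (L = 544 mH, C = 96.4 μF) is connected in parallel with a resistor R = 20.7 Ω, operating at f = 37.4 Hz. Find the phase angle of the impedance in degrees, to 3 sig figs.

ω = 2πf = 235.0 rad/s
X_L = ωL = 128 Ω
X_C = 1/(ωC) = 44.1 Ω
Branch 1: Z₁ = R = 20.7 Ω
Branch 2 (series LC): Z₂ = j(X_L − X_C) = j83.7 Ω
Parallel: Z = Z₁Z₂/(Z₁+Z₂), |Z| = 20.1 Ω, ∠Z = 13.9°

13.9°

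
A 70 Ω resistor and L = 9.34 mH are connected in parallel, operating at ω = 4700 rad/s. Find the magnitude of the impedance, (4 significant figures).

37.19 Ω

X_L = ωL = 43.90 Ω
Parallel: admittances add. Y = 1/R + 1/(jωL)
Y = (0.01429 − j0.02278) S
|Y| = 0.02689 S → |Z| = 1/|Y| = 37.19 Ω, ∠Z = −∠Y = 57.91°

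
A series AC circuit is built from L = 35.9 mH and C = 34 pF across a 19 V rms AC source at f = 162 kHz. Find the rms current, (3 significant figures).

2.48 mA

ω = 2πf = 1.018e+06 rad/s
X_L = ωL = 36500 Ω
X_C = 1/(ωC) = 28900 Ω
Net reactance X = X_L − X_C = 7650 Ω
Z = j7650 Ω
|Z| = √(0² + 7650²) = 7650 Ω
I = V/|Z| = 19/7650 = 2.48 mA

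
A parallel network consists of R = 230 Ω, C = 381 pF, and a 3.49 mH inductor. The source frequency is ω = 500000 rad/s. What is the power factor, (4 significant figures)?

0.9962

X_L = ωL = 1745 Ω
X_C = 1/(ωC) = 5249 Ω
Parallel: admittances add. Y = 1/R + 1/(jωL) + jωC
Y = (0.004348 − j0.0003826) S
|Y| = 0.004365 S → |Z| = 1/|Y| = 229.1 Ω, ∠Z = −∠Y = 5.029°
cos φ = cos(5.029°) = 0.9962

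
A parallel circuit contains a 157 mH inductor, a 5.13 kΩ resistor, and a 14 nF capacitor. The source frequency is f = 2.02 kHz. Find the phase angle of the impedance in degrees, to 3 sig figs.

ω = 2πf = 12690 rad/s
X_L = ωL = 1990 Ω
X_C = 1/(ωC) = 5630 Ω
Parallel: admittances add. Y = 1/R + 1/(jωL) + jωC
Y = (0.000195 − j0.000324) S
|Y| = 0.000378 S → |Z| = 1/|Y| = 2640 Ω, ∠Z = −∠Y = 59.0°

59.0°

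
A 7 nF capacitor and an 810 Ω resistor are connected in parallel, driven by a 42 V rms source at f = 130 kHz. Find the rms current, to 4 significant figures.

ω = 2πf = 816800 rad/s
X_C = 1/(ωC) = 174.9 Ω
Parallel: admittances add. Y = 1/R + jωC
Y = (0.001235 + j0.005718) S
|Y| = 0.005849 S → |Z| = 1/|Y| = 171.0 Ω, ∠Z = −∠Y = -77.82°
I = V/|Z| = 42/171.0 = 245.7 mA

245.7 mA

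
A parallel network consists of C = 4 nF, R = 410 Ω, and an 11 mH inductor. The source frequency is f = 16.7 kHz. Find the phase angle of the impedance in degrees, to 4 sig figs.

10.38°

ω = 2πf = 104900 rad/s
X_L = ωL = 1154 Ω
X_C = 1/(ωC) = 2383 Ω
Parallel: admittances add. Y = 1/R + 1/(jωL) + jωC
Y = (0.002439 − j0.0004467) S
|Y| = 0.002480 S → |Z| = 1/|Y| = 403.3 Ω, ∠Z = −∠Y = 10.38°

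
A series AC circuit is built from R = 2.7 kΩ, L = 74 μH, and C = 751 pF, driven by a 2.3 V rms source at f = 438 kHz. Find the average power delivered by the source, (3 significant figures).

ω = 2πf = 2.752e+06 rad/s
X_L = ωL = 204 Ω
X_C = 1/(ωC) = 484 Ω
Net reactance X = X_L − X_C = -280 Ω
Z = 2700 − j280 Ω
|Z| = √(2700² + 280²) = 2710 Ω
∠Z = arctan(-280/2700) = -5.92°
I = V/|Z| = 847 μA
P = VI cos φ = 2.3 × 0.000847 × cos(-5.92°) = 1.94 mW

1.94 mW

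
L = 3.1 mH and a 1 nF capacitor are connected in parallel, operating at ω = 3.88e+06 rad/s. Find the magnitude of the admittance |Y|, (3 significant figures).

3.80 mS

X_L = ωL = 12000 Ω
X_C = 1/(ωC) = 258 Ω
Parallel: admittances add. Y = 1/(jωL) + jωC
Y = (0 + j0.00380) S
|Y| = 0.00380 S → |Z| = 1/|Y| = 263 Ω, ∠Z = −∠Y = -90.0°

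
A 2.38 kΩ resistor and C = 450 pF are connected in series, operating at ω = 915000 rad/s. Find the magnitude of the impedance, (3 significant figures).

3400 Ω

X_C = 1/(ωC) = 2430 Ω
Z = 2380 − j2430 Ω
|Z| = √(2380² + 2430²) = 3400 Ω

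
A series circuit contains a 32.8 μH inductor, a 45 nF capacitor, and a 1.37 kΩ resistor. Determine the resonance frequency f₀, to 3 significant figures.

131 kHz

ω₀ = 1/√(LC) = 1/√(3.28e-05 × 4.5e-08) = 823100 rad/s
f₀ = ω₀/(2π) = 131 kHz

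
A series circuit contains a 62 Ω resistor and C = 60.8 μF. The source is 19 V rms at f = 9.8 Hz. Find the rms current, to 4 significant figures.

ω = 2πf = 61.58 rad/s
X_C = 1/(ωC) = 267.1 Ω
Z = 62.00 − j267.1 Ω
|Z| = √(62.00² + 267.1²) = 274.2 Ω
I = V/|Z| = 19/274.2 = 69.29 mA

69.29 mA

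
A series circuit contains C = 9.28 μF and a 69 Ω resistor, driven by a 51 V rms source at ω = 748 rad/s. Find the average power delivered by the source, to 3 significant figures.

X_C = 1/(ωC) = 144 Ω
Z = 69.0 − j144 Ω
|Z| = √(69.0² + 144²) = 160 Ω
∠Z = arctan(-144/69.0) = -64.4°
I = V/|Z| = 319 mA
P = VI cos φ = 51 × 0.319 × cos(-64.4°) = 7.03 W

7.03 W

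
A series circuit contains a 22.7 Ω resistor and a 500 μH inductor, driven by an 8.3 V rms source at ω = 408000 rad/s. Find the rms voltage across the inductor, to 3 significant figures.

X_L = ωL = 204 Ω
Z = 22.7 + j204 Ω
|Z| = √(22.7² + 204²) = 205 Ω
I = V/|Z| = 40.4 mA
V_L = I·|Z_L| = 0.0404 × 204 = 8.25 V

8.25 V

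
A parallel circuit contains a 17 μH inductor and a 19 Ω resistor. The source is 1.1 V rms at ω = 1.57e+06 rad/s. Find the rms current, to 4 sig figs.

X_L = ωL = 26.69 Ω
Parallel: admittances add. Y = 1/R + 1/(jωL)
Y = (0.05263 − j0.03747) S
|Y| = 0.06461 S → |Z| = 1/|Y| = 15.48 Ω, ∠Z = −∠Y = 35.45°
I = V/|Z| = 1.1/15.48 = 71.07 mA

71.07 mA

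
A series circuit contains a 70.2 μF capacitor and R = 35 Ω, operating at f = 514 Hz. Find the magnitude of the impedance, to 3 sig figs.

ω = 2πf = 3230 rad/s
X_C = 1/(ωC) = 4.41 Ω
Z = 35.0 − j4.41 Ω
|Z| = √(35.0² + 4.41²) = 35.3 Ω

35.3 Ω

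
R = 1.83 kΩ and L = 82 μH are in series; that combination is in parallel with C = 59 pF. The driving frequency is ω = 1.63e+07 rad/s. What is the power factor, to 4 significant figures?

X_L = ωL = 1337 Ω
X_C = 1/(ωC) = 1040 Ω
Branch 1 (R+jX_L): Z₁ = 1830 + j1337 Ω, |Z₁| = 2266 Ω
Branch 2 (−jX_C): Z₂ = −j1040 Ω
Parallel: Z = Z₁Z₂/(Z₁+Z₂), |Z| = 1271 Ω, ∠Z = -63.07°
cos φ = cos(-63.07°) = 0.4529

0.4529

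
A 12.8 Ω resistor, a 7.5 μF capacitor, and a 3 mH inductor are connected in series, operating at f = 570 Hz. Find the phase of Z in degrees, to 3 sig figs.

ω = 2πf = 3581 rad/s
X_L = ωL = 10.7 Ω
X_C = 1/(ωC) = 37.2 Ω
Net reactance X = X_L − X_C = -26.5 Ω
Z = 12.8 − j26.5 Ω
|Z| = √(12.8² + 26.5²) = 29.4 Ω
∠Z = arctan(-26.5/12.8) = -64.2°

-64.2°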